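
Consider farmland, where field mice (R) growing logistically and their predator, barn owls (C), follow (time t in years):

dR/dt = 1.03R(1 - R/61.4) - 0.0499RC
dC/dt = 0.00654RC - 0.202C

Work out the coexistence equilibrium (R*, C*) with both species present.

From dC/dt = 0 with C > 0: 0.00654R* = 0.202, so R* = 30.9.
Substitute into dR/dt = 0: 1.03(1 - 30.9/61.4) = 0.0499C*.
The bracket is 0.497, giving C* = 0.512/0.0499 = 10.3.

R* ≈ 30.9, C* ≈ 10.3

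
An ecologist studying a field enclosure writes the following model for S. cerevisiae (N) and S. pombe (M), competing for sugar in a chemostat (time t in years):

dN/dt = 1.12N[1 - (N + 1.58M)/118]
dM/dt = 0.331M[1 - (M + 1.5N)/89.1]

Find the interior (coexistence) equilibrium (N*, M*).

N* ≈ 16.6, M* ≈ 64.2

Setting both brackets to zero gives the nullclines N + 1.58M = 118 and 1.5N + M = 89.1.
Substituting M = 89.1 - 1.5N into the first: N(1 - 1.58·1.5) = 118 - 1.58·89.1.
So N* = -22.8/-1.37 = 16.6, and then M* = 89.1 - 1.5·16.6 = 64.2.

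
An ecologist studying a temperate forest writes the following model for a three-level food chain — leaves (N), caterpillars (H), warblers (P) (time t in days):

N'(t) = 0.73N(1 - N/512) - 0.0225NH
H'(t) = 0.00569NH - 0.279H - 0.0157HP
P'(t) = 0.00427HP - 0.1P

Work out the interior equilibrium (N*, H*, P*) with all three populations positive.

From dP/dt = 0: 0.00427H* = 0.1, so H* = 23.4.
From dN/dt = 0: 0.73(1 - N*/512) = 0.0225·23.4, giving N* = 512·(1 - 0.722) = 142.
From dH/dt = 0: 0.00569·142 - 0.279 = 0.0157P*, so P* = 0.531/0.0157 = 33.8.

N* ≈ 142, H* ≈ 23.4, P* ≈ 33.8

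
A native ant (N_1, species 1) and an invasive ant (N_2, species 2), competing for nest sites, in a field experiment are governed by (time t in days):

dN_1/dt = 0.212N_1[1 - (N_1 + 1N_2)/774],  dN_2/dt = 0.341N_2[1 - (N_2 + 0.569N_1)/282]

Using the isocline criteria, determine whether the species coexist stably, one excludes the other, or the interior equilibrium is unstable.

Compare the nullcline intercepts: K1/α12 = 774/1 = 774 > K2 = 282; K2/α21 = 282/0.569 = 496 < K1 = 774.
Since the inequalities point opposite ways, species 1 can invade but species 2 cannot.

species 1 excludes species 2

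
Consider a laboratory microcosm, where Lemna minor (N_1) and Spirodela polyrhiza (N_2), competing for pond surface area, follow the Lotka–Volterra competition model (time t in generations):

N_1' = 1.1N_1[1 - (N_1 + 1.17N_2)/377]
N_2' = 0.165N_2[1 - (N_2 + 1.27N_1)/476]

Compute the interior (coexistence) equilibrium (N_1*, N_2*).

N_1* ≈ 370, N_2* ≈ 5.74

Setting both brackets to zero gives the nullclines N_1 + 1.17N_2 = 377 and 1.27N_1 + N_2 = 476.
Substituting N_2 = 476 - 1.27N_1 into the first: N_1(1 - 1.17·1.27) = 377 - 1.17·476.
So N_1* = -180/-0.486 = 370, and then N_2* = 476 - 1.27·370 = 5.74.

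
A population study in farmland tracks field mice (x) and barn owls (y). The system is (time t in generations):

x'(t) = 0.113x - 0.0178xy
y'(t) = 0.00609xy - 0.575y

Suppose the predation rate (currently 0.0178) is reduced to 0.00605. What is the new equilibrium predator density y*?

At the interior fixed point, setting dx/dt = 0 with x > 0 fixes y* = (prey growth rate)/(xy coefficient) — independent of the other coefficients.
With the change, y* = 0.113/0.00605 = 18.7; it rises from 6.35.

y* ≈ 18.7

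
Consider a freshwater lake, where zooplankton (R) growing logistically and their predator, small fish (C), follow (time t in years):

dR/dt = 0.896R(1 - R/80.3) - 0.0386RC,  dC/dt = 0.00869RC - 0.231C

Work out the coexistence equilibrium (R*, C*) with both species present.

R* ≈ 26.6, C* ≈ 15.5

From dC/dt = 0 with C > 0: 0.00869R* = 0.231, so R* = 26.6.
Substitute into dR/dt = 0: 0.896(1 - 26.6/80.3) = 0.0386C*.
The bracket is 0.669, giving C* = 0.599/0.0386 = 15.5.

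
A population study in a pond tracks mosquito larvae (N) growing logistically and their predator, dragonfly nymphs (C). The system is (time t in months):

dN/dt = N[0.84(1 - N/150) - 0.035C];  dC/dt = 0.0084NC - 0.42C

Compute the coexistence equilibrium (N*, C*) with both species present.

N* ≈ 50, C* ≈ 16

From dC/dt = 0 with C > 0: 0.0084N* = 0.42, so N* = 50.
Substitute into dN/dt = 0: 0.84(1 - 50/150) = 0.035C*.
The bracket is 0.667, giving C* = 0.56/0.035 = 16.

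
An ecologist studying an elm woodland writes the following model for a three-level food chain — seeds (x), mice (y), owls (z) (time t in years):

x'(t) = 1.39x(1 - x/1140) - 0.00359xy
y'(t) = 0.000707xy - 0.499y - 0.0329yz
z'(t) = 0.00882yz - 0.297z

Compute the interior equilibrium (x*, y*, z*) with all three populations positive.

x* ≈ 1040, y* ≈ 33.7, z* ≈ 7.2

From dz/dt = 0: 0.00882y* = 0.297, so y* = 33.7.
From dx/dt = 0: 1.39(1 - x*/1140) = 0.00359·33.7, giving x* = 1140·(1 - 0.087) = 1040.
From dy/dt = 0: 0.000707·1040 - 0.499 = 0.0329z*, so z* = 0.237/0.0329 = 7.2.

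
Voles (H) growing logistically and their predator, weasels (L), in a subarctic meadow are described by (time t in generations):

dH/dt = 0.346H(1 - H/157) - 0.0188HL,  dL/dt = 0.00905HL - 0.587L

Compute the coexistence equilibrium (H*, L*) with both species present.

H* ≈ 64.9, L* ≈ 10.8

From dL/dt = 0 with L > 0: 0.00905H* = 0.587, so H* = 64.9.
Substitute into dH/dt = 0: 0.346(1 - 64.9/157) = 0.0188L*.
The bracket is 0.587, giving L* = 0.203/0.0188 = 10.8.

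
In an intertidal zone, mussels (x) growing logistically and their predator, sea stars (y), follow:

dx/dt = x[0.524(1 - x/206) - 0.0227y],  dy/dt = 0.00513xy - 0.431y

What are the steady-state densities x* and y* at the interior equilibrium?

From dy/dt = 0 with y > 0: 0.00513x* = 0.431, so x* = 84.
Substitute into dx/dt = 0: 0.524(1 - 84/206) = 0.0227y*.
The bracket is 0.592, giving y* = 0.31/0.0227 = 13.7.

x* ≈ 84, y* ≈ 13.7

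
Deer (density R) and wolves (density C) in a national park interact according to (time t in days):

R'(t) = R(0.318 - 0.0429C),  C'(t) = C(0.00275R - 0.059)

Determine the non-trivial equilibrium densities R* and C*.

R* ≈ 21.5, C* ≈ 7.41

Set dC/dt = 0 with C > 0: 0.00275R - 0.059 = 0, so R* = 0.059/0.00275 = 21.5.
Set dR/dt = 0 with R > 0: 0.318 - 0.0429C = 0, so C* = 0.318/0.0429 = 7.41.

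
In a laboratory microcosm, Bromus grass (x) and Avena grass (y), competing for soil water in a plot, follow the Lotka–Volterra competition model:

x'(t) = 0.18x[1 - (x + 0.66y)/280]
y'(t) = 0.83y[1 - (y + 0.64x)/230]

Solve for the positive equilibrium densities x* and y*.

x* ≈ 222, y* ≈ 88

Setting both brackets to zero gives the nullclines x + 0.66y = 280 and 0.64x + y = 230.
Substituting y = 230 - 0.64x into the first: x(1 - 0.66·0.64) = 280 - 0.66·230.
So x* = 128/0.578 = 222, and then y* = 230 - 0.64·222 = 88.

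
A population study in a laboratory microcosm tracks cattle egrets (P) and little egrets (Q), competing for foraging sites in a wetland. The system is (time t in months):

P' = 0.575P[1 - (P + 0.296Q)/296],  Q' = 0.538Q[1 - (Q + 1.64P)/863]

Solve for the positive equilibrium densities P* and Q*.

Setting both brackets to zero gives the nullclines P + 0.296Q = 296 and 1.64P + Q = 863.
Substituting Q = 863 - 1.64P into the first: P(1 - 0.296·1.64) = 296 - 0.296·863.
So P* = 40.6/0.515 = 78.8, and then Q* = 863 - 1.64·78.8 = 734.

P* ≈ 78.8, Q* ≈ 734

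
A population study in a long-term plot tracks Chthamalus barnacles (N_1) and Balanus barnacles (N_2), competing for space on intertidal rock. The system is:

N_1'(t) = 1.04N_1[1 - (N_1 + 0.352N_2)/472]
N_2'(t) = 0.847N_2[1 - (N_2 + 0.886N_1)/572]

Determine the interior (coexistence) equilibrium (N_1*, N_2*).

N_1* ≈ 393, N_2* ≈ 224

Setting both brackets to zero gives the nullclines N_1 + 0.352N_2 = 472 and 0.886N_1 + N_2 = 572.
Substituting N_2 = 572 - 0.886N_1 into the first: N_1(1 - 0.352·0.886) = 472 - 0.352·572.
So N_1* = 271/0.688 = 393, and then N_2* = 572 - 0.886·393 = 224.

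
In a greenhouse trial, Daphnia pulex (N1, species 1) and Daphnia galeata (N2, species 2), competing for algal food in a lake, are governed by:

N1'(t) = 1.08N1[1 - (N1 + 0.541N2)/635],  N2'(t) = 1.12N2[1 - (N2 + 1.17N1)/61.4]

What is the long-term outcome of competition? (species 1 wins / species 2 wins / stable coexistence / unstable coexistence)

Compare the nullcline intercepts: K1/α12 = 635/0.541 = 1170 > K2 = 61.4; K2/α21 = 61.4/1.17 = 52.5 < K1 = 635.
Since the inequalities point opposite ways, species 1 can invade but species 2 cannot.

species 1 excludes species 2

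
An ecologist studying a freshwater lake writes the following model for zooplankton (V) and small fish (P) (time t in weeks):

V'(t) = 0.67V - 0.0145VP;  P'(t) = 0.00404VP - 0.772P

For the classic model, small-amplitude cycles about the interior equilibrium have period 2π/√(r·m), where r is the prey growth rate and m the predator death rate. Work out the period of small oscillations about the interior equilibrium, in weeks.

Here r = 0.67 and m = 0.772, so r·m = 0.517.
ω = √0.517 = 0.719 per week, hence T = 2π/ω ≈ 8.74 weeks.

T ≈ 8.74 weeks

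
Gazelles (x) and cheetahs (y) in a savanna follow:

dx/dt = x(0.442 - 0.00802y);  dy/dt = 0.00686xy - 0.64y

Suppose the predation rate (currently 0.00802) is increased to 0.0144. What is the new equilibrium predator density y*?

At the interior fixed point, setting dx/dt = 0 with x > 0 fixes y* = (prey growth rate)/(xy coefficient) — independent of the other coefficients.
With the change, y* = 0.442/0.0144 = 30.7; it falls from 55.1.

y* ≈ 30.7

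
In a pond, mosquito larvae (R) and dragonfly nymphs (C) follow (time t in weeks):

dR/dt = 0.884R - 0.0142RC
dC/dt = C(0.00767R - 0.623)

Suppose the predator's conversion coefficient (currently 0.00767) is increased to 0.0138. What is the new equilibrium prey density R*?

At the interior fixed point, setting dC/dt = 0 with C > 0 fixes R* = (predator death rate)/(RC coefficient) — independent of the other coefficients.
With the change, R* = 0.623/0.0138 = 45.1; it falls from 81.2.

R* ≈ 45.1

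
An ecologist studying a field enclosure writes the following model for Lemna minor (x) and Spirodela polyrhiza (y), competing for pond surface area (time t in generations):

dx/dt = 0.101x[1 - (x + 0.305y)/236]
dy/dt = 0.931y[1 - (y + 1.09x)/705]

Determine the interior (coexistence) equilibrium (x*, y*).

Setting both brackets to zero gives the nullclines x + 0.305y = 236 and 1.09x + y = 705.
Substituting y = 705 - 1.09x into the first: x(1 - 0.305·1.09) = 236 - 0.305·705.
So x* = 21/0.668 = 31.4, and then y* = 705 - 1.09·31.4 = 671.

x* ≈ 31.4, y* ≈ 671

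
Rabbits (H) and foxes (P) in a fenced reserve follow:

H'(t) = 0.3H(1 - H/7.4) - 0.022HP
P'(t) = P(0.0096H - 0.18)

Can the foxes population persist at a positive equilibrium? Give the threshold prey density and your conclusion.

The predator equation gives dP/dt > 0 only when H > 0.18/0.0096 = 18.8.
Without the predator, H → K = 7.4. Since 7.4 < 18.8, the predator cannot invade.

Threshold H = 18.8; K < 18.8, so no, the predator goes extinct.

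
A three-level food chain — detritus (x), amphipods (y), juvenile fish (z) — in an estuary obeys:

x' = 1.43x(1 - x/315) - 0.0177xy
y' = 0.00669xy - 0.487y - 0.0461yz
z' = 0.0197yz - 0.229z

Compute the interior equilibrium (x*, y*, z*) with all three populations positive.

x* ≈ 270, y* ≈ 11.6, z* ≈ 28.6

From dz/dt = 0: 0.0197y* = 0.229, so y* = 11.6.
From dx/dt = 0: 1.43(1 - x*/315) = 0.0177·11.6, giving x* = 315·(1 - 0.144) = 270.
From dy/dt = 0: 0.00669·270 - 0.487 = 0.0461z*, so z* = 1.32/0.0461 = 28.6.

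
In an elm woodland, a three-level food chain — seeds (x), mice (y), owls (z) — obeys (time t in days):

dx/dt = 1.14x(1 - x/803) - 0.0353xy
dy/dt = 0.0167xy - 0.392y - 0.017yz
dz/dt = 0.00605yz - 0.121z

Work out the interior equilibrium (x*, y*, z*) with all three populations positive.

x* ≈ 306, y* ≈ 20, z* ≈ 277

From dz/dt = 0: 0.00605y* = 0.121, so y* = 20.
From dx/dt = 0: 1.14(1 - x*/803) = 0.0353·20, giving x* = 803·(1 - 0.619) = 306.
From dy/dt = 0: 0.0167·306 - 0.392 = 0.017z*, so z* = 4.71/0.017 = 277.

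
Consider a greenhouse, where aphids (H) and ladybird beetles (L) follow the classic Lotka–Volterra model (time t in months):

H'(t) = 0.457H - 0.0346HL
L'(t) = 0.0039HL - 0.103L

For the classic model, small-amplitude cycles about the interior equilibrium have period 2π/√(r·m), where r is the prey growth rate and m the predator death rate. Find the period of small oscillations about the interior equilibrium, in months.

T ≈ 29 months

Here r = 0.457 and m = 0.103, so r·m = 0.0471.
ω = √0.0471 = 0.217 per month, hence T = 2π/ω ≈ 29 months.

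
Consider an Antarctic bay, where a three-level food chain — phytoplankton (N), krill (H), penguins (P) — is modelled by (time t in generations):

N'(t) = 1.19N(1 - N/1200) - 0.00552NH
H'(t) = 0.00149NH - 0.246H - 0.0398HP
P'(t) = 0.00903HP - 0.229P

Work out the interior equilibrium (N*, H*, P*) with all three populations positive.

From dP/dt = 0: 0.00903H* = 0.229, so H* = 25.4.
From dN/dt = 0: 1.19(1 - N*/1200) = 0.00552·25.4, giving N* = 1200·(1 - 0.118) = 1060.
From dH/dt = 0: 0.00149·1060 - 0.246 = 0.0398P*, so P* = 1.33/0.0398 = 33.5.

N* ≈ 1060, H* ≈ 25.4, P* ≈ 33.5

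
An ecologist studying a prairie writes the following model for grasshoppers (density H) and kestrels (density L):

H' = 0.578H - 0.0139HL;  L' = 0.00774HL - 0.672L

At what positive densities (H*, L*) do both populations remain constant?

H* ≈ 86.8, L* ≈ 41.6

Set dL/dt = 0 with L > 0: 0.00774H - 0.672 = 0, so H* = 0.672/0.00774 = 86.8.
Set dH/dt = 0 with H > 0: 0.578 - 0.0139L = 0, so L* = 0.578/0.0139 = 41.6.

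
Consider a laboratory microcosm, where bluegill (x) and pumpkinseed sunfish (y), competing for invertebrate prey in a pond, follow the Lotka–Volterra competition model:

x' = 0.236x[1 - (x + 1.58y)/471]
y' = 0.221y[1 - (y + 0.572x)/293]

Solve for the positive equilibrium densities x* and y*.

x* ≈ 83.7, y* ≈ 245

Setting both brackets to zero gives the nullclines x + 1.58y = 471 and 0.572x + y = 293.
Substituting y = 293 - 0.572x into the first: x(1 - 1.58·0.572) = 471 - 1.58·293.
So x* = 8.06/0.0962 = 83.7, and then y* = 293 - 0.572·83.7 = 245.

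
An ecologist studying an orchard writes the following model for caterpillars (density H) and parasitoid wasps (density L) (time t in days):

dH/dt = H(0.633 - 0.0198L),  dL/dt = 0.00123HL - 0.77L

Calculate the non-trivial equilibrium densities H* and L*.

Set dL/dt = 0 with L > 0: 0.00123H - 0.77 = 0, so H* = 0.77/0.00123 = 626.
Set dH/dt = 0 with H > 0: 0.633 - 0.0198L = 0, so L* = 0.633/0.0198 = 32.

H* ≈ 626, L* ≈ 32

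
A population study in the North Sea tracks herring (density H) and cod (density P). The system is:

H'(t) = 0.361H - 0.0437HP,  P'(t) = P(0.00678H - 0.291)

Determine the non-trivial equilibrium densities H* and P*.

H* ≈ 42.9, P* ≈ 8.26

Set dP/dt = 0 with P > 0: 0.00678H - 0.291 = 0, so H* = 0.291/0.00678 = 42.9.
Set dH/dt = 0 with H > 0: 0.361 - 0.0437P = 0, so P* = 0.361/0.0437 = 8.26.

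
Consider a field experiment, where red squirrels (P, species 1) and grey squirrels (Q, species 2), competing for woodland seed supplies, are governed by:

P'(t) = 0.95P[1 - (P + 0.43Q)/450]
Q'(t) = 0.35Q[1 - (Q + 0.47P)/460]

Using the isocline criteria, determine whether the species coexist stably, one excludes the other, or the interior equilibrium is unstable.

stable coexistence

Compare the nullcline intercepts: K1/α12 = 450/0.43 = 1050 > K2 = 460; K2/α21 = 460/0.47 = 979 > K1 = 450.
Since both inequalities hold, each species can invade when rare, so the interior equilibrium is stable.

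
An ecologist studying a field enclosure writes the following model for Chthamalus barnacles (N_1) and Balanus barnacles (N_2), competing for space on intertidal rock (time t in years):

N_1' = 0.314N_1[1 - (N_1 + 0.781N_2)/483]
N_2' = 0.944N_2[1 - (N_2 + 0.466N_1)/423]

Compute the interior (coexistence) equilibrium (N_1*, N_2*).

Setting both brackets to zero gives the nullclines N_1 + 0.781N_2 = 483 and 0.466N_1 + N_2 = 423.
Substituting N_2 = 423 - 0.466N_1 into the first: N_1(1 - 0.781·0.466) = 483 - 0.781·423.
So N_1* = 153/0.636 = 240, and then N_2* = 423 - 0.466·240 = 311.

N_1* ≈ 240, N_2* ≈ 311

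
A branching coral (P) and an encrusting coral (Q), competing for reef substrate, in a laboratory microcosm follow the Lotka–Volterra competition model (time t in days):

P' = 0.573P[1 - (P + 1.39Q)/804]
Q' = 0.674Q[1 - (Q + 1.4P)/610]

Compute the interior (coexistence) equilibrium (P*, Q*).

Setting both brackets to zero gives the nullclines P + 1.39Q = 804 and 1.4P + Q = 610.
Substituting Q = 610 - 1.4P into the first: P(1 - 1.39·1.4) = 804 - 1.39·610.
So P* = -43.9/-0.946 = 46.4, and then Q* = 610 - 1.4·46.4 = 545.

P* ≈ 46.4, Q* ≈ 545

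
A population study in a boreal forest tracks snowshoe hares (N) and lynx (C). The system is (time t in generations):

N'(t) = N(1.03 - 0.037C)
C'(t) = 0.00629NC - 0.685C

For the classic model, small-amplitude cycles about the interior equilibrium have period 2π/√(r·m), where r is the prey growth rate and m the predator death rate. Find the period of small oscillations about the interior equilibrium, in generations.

Here r = 1.03 and m = 0.685, so r·m = 0.706.
ω = √0.706 = 0.84 per generation, hence T = 2π/ω ≈ 7.48 generations.

T ≈ 7.48 generations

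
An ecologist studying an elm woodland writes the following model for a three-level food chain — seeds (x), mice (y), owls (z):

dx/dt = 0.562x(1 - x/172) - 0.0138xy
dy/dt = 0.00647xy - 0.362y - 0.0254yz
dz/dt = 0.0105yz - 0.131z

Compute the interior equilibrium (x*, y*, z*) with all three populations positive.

From dz/dt = 0: 0.0105y* = 0.131, so y* = 12.5.
From dx/dt = 0: 0.562(1 - x*/172) = 0.0138·12.5, giving x* = 172·(1 - 0.306) = 119.
From dy/dt = 0: 0.00647·119 - 0.362 = 0.0254z*, so z* = 0.41/0.0254 = 16.1.

x* ≈ 119, y* ≈ 12.5, z* ≈ 16.1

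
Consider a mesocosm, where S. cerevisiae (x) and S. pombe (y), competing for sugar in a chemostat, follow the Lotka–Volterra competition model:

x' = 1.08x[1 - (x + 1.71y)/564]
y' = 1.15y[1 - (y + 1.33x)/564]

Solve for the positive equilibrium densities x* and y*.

x* ≈ 314, y* ≈ 146

Setting both brackets to zero gives the nullclines x + 1.71y = 564 and 1.33x + y = 564.
Substituting y = 564 - 1.33x into the first: x(1 - 1.71·1.33) = 564 - 1.71·564.
So x* = -400/-1.27 = 314, and then y* = 564 - 1.33·314 = 146.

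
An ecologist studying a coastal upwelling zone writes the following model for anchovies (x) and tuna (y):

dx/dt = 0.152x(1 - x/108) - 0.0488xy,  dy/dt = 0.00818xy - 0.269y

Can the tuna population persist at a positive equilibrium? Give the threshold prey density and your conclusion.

The predator equation gives dy/dt > 0 only when x > 0.269/0.00818 = 32.9.
Without the predator, x → K = 108. Since 108 > 32.9, the predator can invade and persist.

Threshold x = 32.9; K > 32.9, so yes, the predator persists.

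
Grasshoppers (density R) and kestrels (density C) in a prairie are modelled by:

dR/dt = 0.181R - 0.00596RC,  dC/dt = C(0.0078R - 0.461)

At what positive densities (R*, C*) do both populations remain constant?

R* ≈ 59.1, C* ≈ 30.4

Set dC/dt = 0 with C > 0: 0.0078R - 0.461 = 0, so R* = 0.461/0.0078 = 59.1.
Set dR/dt = 0 with R > 0: 0.181 - 0.00596C = 0, so C* = 0.181/0.00596 = 30.4.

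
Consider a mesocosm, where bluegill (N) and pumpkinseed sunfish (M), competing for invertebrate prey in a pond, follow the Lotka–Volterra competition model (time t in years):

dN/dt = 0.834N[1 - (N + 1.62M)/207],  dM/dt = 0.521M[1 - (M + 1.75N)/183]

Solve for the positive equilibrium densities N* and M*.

Setting both brackets to zero gives the nullclines N + 1.62M = 207 and 1.75N + M = 183.
Substituting M = 183 - 1.75N into the first: N(1 - 1.62·1.75) = 207 - 1.62·183.
So N* = -89.5/-1.83 = 48.8, and then M* = 183 - 1.75·48.8 = 97.7.

N* ≈ 48.8, M* ≈ 97.7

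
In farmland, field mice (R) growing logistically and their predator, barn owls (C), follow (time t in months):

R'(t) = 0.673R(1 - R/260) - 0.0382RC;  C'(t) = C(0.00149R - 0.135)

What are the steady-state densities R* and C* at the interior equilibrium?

R* ≈ 90.6, C* ≈ 11.5

From dC/dt = 0 with C > 0: 0.00149R* = 0.135, so R* = 90.6.
Substitute into dR/dt = 0: 0.673(1 - 90.6/260) = 0.0382C*.
The bracket is 0.652, giving C* = 0.438/0.0382 = 11.5.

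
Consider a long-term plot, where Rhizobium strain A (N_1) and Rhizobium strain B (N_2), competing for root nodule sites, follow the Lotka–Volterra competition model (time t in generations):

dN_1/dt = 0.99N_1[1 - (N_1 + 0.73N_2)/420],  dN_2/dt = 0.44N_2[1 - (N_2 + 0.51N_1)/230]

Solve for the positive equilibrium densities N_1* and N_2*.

N_1* ≈ 402, N_2* ≈ 25.2

Setting both brackets to zero gives the nullclines N_1 + 0.73N_2 = 420 and 0.51N_1 + N_2 = 230.
Substituting N_2 = 230 - 0.51N_1 into the first: N_1(1 - 0.73·0.51) = 420 - 0.73·230.
So N_1* = 252/0.628 = 402, and then N_2* = 230 - 0.51·402 = 25.2.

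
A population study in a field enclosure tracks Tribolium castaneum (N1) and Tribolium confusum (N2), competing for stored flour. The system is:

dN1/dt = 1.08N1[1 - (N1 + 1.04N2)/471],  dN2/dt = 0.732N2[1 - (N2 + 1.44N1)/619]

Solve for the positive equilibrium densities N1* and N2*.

Setting both brackets to zero gives the nullclines N1 + 1.04N2 = 471 and 1.44N1 + N2 = 619.
Substituting N2 = 619 - 1.44N1 into the first: N1(1 - 1.04·1.44) = 471 - 1.04·619.
So N1* = -173/-0.498 = 347, and then N2* = 619 - 1.44·347 = 119.

N1* ≈ 347, N2* ≈ 119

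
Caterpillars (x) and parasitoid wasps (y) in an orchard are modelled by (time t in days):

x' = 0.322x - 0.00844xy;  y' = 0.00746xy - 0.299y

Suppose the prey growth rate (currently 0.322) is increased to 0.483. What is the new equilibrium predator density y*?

y* ≈ 57.2

At the interior fixed point, setting dx/dt = 0 with x > 0 fixes y* = (prey growth rate)/(xy coefficient) — independent of the other coefficients.
With the change, y* = 0.483/0.00844 = 57.2; it rises from 38.2.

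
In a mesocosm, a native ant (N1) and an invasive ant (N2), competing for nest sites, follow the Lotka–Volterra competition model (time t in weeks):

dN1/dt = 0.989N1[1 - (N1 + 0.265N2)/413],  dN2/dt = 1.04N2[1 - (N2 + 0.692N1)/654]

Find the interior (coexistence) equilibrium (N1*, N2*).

N1* ≈ 294, N2* ≈ 451

Setting both brackets to zero gives the nullclines N1 + 0.265N2 = 413 and 0.692N1 + N2 = 654.
Substituting N2 = 654 - 0.692N1 into the first: N1(1 - 0.265·0.692) = 413 - 0.265·654.
So N1* = 240/0.817 = 294, and then N2* = 654 - 0.692·294 = 451.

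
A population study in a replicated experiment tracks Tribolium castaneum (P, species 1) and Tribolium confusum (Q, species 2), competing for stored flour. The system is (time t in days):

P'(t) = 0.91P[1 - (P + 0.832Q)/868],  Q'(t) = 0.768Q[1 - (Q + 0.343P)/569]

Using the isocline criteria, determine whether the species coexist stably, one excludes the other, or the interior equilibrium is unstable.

stable coexistence

Compare the nullcline intercepts: K1/α12 = 868/0.832 = 1040 > K2 = 569; K2/α21 = 569/0.343 = 1660 > K1 = 868.
Since both inequalities hold, each species can invade when rare, so the interior equilibrium is stable.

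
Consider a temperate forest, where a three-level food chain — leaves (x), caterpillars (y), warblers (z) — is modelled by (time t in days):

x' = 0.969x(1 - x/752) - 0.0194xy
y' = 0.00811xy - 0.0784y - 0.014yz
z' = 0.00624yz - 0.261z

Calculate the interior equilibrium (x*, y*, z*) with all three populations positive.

From dz/dt = 0: 0.00624y* = 0.261, so y* = 41.8.
From dx/dt = 0: 0.969(1 - x*/752) = 0.0194·41.8, giving x* = 752·(1 - 0.837) = 122.
From dy/dt = 0: 0.00811·122 - 0.0784 = 0.014z*, so z* = 0.913/0.014 = 65.2.

x* ≈ 122, y* ≈ 41.8, z* ≈ 65.2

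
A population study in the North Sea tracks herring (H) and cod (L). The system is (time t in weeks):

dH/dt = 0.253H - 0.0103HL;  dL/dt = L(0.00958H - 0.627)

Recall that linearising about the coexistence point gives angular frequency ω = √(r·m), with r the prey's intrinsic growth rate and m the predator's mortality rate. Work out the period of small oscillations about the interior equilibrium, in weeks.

T ≈ 15.8 weeks

Here r = 0.253 and m = 0.627, so r·m = 0.159.
ω = √0.159 = 0.398 per week, hence T = 2π/ω ≈ 15.8 weeks.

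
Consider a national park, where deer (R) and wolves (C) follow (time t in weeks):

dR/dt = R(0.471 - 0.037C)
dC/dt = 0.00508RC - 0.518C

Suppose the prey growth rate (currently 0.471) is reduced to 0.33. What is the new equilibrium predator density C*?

At the interior fixed point, setting dR/dt = 0 with R > 0 fixes C* = (prey growth rate)/(RC coefficient) — independent of the other coefficients.
With the change, C* = 0.33/0.037 = 8.92; it falls from 12.7.

C* ≈ 8.92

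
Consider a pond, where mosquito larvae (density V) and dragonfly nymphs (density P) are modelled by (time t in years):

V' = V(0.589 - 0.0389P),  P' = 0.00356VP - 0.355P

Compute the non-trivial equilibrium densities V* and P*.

V* ≈ 99.7, P* ≈ 15.1

Set dP/dt = 0 with P > 0: 0.00356V - 0.355 = 0, so V* = 0.355/0.00356 = 99.7.
Set dV/dt = 0 with V > 0: 0.589 - 0.0389P = 0, so P* = 0.589/0.0389 = 15.1.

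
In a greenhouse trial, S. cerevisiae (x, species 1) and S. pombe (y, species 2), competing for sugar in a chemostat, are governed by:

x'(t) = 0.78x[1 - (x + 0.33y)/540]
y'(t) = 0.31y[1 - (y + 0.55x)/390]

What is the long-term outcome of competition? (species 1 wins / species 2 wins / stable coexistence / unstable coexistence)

Compare the nullcline intercepts: K1/α12 = 540/0.33 = 1640 > K2 = 390; K2/α21 = 390/0.55 = 709 > K1 = 540.
Since both inequalities hold, each species can invade when rare, so the interior equilibrium is stable.

stable coexistence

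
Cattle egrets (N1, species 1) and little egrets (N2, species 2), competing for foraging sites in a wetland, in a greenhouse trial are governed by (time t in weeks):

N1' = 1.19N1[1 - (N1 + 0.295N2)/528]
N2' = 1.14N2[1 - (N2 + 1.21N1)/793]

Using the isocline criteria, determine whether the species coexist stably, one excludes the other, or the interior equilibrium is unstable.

stable coexistence

Compare the nullcline intercepts: K1/α12 = 528/0.295 = 1790 > K2 = 793; K2/α21 = 793/1.21 = 655 > K1 = 528.
Since both inequalities hold, each species can invade when rare, so the interior equilibrium is stable.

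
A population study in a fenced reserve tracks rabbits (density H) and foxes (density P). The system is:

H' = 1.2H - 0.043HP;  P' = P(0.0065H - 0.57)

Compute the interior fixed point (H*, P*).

Set dP/dt = 0 with P > 0: 0.0065H - 0.57 = 0, so H* = 0.57/0.0065 = 87.7.
Set dH/dt = 0 with H > 0: 1.2 - 0.043P = 0, so P* = 1.2/0.043 = 27.9.

H* ≈ 87.7, P* ≈ 27.9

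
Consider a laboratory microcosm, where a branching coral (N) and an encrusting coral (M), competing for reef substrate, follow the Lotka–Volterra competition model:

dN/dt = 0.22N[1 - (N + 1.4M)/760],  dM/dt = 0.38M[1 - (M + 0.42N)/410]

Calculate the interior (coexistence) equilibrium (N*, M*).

N* ≈ 451, M* ≈ 220

Setting both brackets to zero gives the nullclines N + 1.4M = 760 and 0.42N + M = 410.
Substituting M = 410 - 0.42N into the first: N(1 - 1.4·0.42) = 760 - 1.4·410.
So N* = 186/0.412 = 451, and then M* = 410 - 0.42·451 = 220.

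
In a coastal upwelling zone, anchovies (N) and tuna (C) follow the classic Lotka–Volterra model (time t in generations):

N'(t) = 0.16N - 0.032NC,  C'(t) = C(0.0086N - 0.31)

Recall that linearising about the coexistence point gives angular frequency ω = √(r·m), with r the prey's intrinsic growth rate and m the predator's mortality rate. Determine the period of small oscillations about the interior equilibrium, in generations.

T ≈ 28.2 generations

Here r = 0.16 and m = 0.31, so r·m = 0.0496.
ω = √0.0496 = 0.223 per generation, hence T = 2π/ω ≈ 28.2 generations.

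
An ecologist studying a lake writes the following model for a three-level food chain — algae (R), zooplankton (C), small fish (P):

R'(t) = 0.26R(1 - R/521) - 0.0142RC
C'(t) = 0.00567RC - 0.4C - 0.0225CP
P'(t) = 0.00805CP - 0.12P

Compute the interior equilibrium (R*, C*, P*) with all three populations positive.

From dP/dt = 0: 0.00805C* = 0.12, so C* = 14.9.
From dR/dt = 0: 0.26(1 - R*/521) = 0.0142·14.9, giving R* = 521·(1 - 0.814) = 96.8.
From dC/dt = 0: 0.00567·96.8 - 0.4 = 0.0225P*, so P* = 0.149/0.0225 = 6.62.

R* ≈ 96.8, C* ≈ 14.9, P* ≈ 6.62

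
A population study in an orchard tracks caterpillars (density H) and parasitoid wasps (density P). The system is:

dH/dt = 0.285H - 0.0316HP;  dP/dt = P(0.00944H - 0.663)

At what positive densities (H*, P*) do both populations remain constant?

H* ≈ 70.2, P* ≈ 9.02

Set dP/dt = 0 with P > 0: 0.00944H - 0.663 = 0, so H* = 0.663/0.00944 = 70.2.
Set dH/dt = 0 with H > 0: 0.285 - 0.0316P = 0, so P* = 0.285/0.0316 = 9.02.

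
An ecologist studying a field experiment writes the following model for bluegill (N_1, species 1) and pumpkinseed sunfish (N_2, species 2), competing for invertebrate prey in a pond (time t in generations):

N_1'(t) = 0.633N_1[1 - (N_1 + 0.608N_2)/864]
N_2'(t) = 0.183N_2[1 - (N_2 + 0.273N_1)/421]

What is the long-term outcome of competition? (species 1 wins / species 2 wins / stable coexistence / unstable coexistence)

stable coexistence

Compare the nullcline intercepts: K1/α12 = 864/0.608 = 1420 > K2 = 421; K2/α21 = 421/0.273 = 1540 > K1 = 864.
Since both inequalities hold, each species can invade when rare, so the interior equilibrium is stable.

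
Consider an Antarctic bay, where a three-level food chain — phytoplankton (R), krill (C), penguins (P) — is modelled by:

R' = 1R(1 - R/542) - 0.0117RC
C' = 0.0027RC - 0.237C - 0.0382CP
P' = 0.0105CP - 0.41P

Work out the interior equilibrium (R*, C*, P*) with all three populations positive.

R* ≈ 294, C* ≈ 39, P* ≈ 14.6

From dP/dt = 0: 0.0105C* = 0.41, so C* = 39.
From dR/dt = 0: 1(1 - R*/542) = 0.0117·39, giving R* = 542·(1 - 0.457) = 294.
From dC/dt = 0: 0.0027·294 - 0.237 = 0.0382P*, so P* = 0.558/0.0382 = 14.6.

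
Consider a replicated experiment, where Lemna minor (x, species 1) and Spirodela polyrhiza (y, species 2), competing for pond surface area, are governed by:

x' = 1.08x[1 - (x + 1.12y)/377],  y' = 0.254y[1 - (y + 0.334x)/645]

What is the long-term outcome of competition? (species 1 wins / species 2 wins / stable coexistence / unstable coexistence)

species 2 excludes species 1

Compare the nullcline intercepts: K1/α12 = 377/1.12 = 337 < K2 = 645; K2/α21 = 645/0.334 = 1930 > K1 = 377.
Since the inequalities point opposite ways, species 2 can invade but species 1 cannot.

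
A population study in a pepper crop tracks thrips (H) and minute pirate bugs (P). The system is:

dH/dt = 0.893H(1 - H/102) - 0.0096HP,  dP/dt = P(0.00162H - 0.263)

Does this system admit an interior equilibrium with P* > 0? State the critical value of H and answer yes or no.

The predator equation gives dP/dt > 0 only when H > 0.263/0.00162 = 162.
Without the predator, H → K = 102. Since 102 < 162, the predator cannot invade.

Threshold H = 162; K < 162, so no, the predator goes extinct.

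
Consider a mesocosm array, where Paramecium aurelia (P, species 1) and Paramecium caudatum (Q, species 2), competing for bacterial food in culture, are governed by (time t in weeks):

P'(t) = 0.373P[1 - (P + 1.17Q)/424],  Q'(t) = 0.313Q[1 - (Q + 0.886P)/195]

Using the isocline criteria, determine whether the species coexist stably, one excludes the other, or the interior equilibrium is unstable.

species 1 excludes species 2

Compare the nullcline intercepts: K1/α12 = 424/1.17 = 362 > K2 = 195; K2/α21 = 195/0.886 = 220 < K1 = 424.
Since the inequalities point opposite ways, species 1 can invade but species 2 cannot.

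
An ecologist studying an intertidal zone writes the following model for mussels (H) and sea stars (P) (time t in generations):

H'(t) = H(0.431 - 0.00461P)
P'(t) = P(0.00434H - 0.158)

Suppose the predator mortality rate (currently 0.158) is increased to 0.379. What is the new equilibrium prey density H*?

At the interior fixed point, setting dP/dt = 0 with P > 0 fixes H* = (predator death rate)/(HP coefficient) — independent of the other coefficients.
With the change, H* = 0.379/0.00434 = 87.3; it rises from 36.4.

H* ≈ 87.3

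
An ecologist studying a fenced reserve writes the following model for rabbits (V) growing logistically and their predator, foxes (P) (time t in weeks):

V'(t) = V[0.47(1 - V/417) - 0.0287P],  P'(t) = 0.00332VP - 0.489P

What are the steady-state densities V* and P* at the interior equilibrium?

V* ≈ 147, P* ≈ 10.6

From dP/dt = 0 with P > 0: 0.00332V* = 0.489, so V* = 147.
Substitute into dV/dt = 0: 0.47(1 - 147/417) = 0.0287P*.
The bracket is 0.647, giving P* = 0.304/0.0287 = 10.6.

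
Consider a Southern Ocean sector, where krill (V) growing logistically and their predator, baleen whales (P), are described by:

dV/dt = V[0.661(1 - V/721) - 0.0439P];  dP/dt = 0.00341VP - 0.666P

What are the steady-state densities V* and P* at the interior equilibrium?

V* ≈ 195, P* ≈ 11

From dP/dt = 0 with P > 0: 0.00341V* = 0.666, so V* = 195.
Substitute into dV/dt = 0: 0.661(1 - 195/721) = 0.0439P*.
The bracket is 0.729, giving P* = 0.482/0.0439 = 11.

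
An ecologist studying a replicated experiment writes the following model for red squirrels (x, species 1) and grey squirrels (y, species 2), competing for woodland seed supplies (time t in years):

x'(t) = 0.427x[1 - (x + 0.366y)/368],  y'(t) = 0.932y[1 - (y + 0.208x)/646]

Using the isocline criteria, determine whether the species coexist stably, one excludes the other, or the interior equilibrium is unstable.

Compare the nullcline intercepts: K1/α12 = 368/0.366 = 1010 > K2 = 646; K2/α21 = 646/0.208 = 3110 > K1 = 368.
Since both inequalities hold, each species can invade when rare, so the interior equilibrium is stable.

stable coexistence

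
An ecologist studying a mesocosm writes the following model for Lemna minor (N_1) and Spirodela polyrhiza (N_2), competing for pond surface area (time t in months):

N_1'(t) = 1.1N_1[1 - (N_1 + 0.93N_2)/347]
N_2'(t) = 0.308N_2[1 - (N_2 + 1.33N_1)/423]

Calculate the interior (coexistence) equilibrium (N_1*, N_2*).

Setting both brackets to zero gives the nullclines N_1 + 0.93N_2 = 347 and 1.33N_1 + N_2 = 423.
Substituting N_2 = 423 - 1.33N_1 into the first: N_1(1 - 0.93·1.33) = 347 - 0.93·423.
So N_1* = -46.4/-0.237 = 196, and then N_2* = 423 - 1.33·196 = 163.

N_1* ≈ 196, N_2* ≈ 163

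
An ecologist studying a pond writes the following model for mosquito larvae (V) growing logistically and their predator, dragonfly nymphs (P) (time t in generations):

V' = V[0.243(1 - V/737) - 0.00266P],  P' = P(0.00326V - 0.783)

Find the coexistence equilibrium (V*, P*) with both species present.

V* ≈ 240, P* ≈ 61.6

From dP/dt = 0 with P > 0: 0.00326V* = 0.783, so V* = 240.
Substitute into dV/dt = 0: 0.243(1 - 240/737) = 0.00266P*.
The bracket is 0.674, giving P* = 0.164/0.00266 = 61.6.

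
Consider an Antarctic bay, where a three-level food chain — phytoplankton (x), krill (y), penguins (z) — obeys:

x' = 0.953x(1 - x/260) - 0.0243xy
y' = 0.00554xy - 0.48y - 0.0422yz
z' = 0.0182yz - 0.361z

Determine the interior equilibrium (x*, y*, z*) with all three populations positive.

From dz/dt = 0: 0.0182y* = 0.361, so y* = 19.8.
From dx/dt = 0: 0.953(1 - x*/260) = 0.0243·19.8, giving x* = 260·(1 - 0.506) = 129.
From dy/dt = 0: 0.00554·129 - 0.48 = 0.0422z*, so z* = 0.232/0.0422 = 5.5.

x* ≈ 129, y* ≈ 19.8, z* ≈ 5.5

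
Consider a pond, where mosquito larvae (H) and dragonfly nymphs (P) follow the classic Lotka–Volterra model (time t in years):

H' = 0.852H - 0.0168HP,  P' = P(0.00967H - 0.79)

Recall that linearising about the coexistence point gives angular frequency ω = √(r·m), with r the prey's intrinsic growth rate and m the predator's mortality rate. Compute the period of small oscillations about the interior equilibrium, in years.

T ≈ 7.66 years

Here r = 0.852 and m = 0.79, so r·m = 0.673.
ω = √0.673 = 0.82 per year, hence T = 2π/ω ≈ 7.66 years.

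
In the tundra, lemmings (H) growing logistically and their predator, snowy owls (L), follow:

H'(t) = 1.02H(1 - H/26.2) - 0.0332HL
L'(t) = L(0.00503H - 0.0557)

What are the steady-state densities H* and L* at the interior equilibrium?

From dL/dt = 0 with L > 0: 0.00503H* = 0.0557, so H* = 11.1.
Substitute into dH/dt = 0: 1.02(1 - 11.1/26.2) = 0.0332L*.
The bracket is 0.577, giving L* = 0.589/0.0332 = 17.7.

H* ≈ 11.1, L* ≈ 17.7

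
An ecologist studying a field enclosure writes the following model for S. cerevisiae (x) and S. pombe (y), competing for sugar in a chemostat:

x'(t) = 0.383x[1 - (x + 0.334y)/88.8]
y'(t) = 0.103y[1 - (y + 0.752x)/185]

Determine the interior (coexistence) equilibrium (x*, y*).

Setting both brackets to zero gives the nullclines x + 0.334y = 88.8 and 0.752x + y = 185.
Substituting y = 185 - 0.752x into the first: x(1 - 0.334·0.752) = 88.8 - 0.334·185.
So x* = 27/0.749 = 36.1, and then y* = 185 - 0.752·36.1 = 158.

x* ≈ 36.1, y* ≈ 158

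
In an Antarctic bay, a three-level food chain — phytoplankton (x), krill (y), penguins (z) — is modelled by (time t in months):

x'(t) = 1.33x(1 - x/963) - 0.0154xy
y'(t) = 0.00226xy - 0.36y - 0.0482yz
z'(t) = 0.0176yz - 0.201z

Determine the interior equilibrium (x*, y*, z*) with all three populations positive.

From dz/dt = 0: 0.0176y* = 0.201, so y* = 11.4.
From dx/dt = 0: 1.33(1 - x*/963) = 0.0154·11.4, giving x* = 963·(1 - 0.132) = 836.
From dy/dt = 0: 0.00226·836 - 0.36 = 0.0482z*, so z* = 1.53/0.0482 = 31.7.

x* ≈ 836, y* ≈ 11.4, z* ≈ 31.7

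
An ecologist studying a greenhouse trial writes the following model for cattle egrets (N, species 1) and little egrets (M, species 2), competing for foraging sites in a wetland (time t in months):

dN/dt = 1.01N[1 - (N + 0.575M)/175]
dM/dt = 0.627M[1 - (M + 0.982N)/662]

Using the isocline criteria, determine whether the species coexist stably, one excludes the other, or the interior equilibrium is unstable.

Compare the nullcline intercepts: K1/α12 = 175/0.575 = 304 < K2 = 662; K2/α21 = 662/0.982 = 674 > K1 = 175.
Since the inequalities point opposite ways, species 2 can invade but species 1 cannot.

species 2 excludes species 1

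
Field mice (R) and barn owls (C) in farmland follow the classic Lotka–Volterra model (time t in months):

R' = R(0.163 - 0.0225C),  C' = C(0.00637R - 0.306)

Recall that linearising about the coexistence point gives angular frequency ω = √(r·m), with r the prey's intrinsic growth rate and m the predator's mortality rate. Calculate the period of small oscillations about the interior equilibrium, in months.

T ≈ 28.1 months

Here r = 0.163 and m = 0.306, so r·m = 0.0499.
ω = √0.0499 = 0.223 per month, hence T = 2π/ω ≈ 28.1 months.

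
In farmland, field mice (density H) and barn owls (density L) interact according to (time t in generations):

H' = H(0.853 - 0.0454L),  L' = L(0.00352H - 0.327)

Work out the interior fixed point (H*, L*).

Set dL/dt = 0 with L > 0: 0.00352H - 0.327 = 0, so H* = 0.327/0.00352 = 92.9.
Set dH/dt = 0 with H > 0: 0.853 - 0.0454L = 0, so L* = 0.853/0.0454 = 18.8.

H* ≈ 92.9, L* ≈ 18.8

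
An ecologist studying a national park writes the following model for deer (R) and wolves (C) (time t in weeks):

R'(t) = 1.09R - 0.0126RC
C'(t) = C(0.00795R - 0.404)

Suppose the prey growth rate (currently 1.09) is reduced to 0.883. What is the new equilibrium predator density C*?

At the interior fixed point, setting dR/dt = 0 with R > 0 fixes C* = (prey growth rate)/(RC coefficient) — independent of the other coefficients.
With the change, C* = 0.883/0.0126 = 70.1; it falls from 86.5.

C* ≈ 70.1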